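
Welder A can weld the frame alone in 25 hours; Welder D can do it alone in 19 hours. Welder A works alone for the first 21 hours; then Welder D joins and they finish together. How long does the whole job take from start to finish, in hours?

In 21 hours Welder A does 21/25 of the job, leaving 4/25.
Welder A and Welder D together work at 44/475 per hour, so finishing takes 4/25 ÷ 44/475 = 19/11 hours.
Total time = 21 + 19/11 = 250/11 hours.

250/11 hours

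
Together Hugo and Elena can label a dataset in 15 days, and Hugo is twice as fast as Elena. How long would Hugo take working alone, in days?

45/2 days

Let Elena's rate be r; then Hugo's rate is 2r, so together (2 + 1)r = 3r = 1/15.
Thus r = 1/45 per day.
Elena alone: 45 days; Hugo alone: 45/2 days.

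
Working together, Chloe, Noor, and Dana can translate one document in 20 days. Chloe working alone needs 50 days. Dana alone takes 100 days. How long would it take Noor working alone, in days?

Combined rate is 1/20 per day.
Known contribution: 1/50 + 1/100 = (2 + 1)/100 = 3/100 per day.
So Noor's rate is 1/20 − 3/100 = 1/50, meaning 50 days alone.

50 days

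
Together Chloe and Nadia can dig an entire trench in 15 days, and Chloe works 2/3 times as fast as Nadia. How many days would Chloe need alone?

75/2 days

Let Nadia's rate be r; then Chloe's rate is (2/3)r, so together (2/3 + 1)r = (5/3)r = 1/15.
Thus r = 1/25 per day.
Nadia alone: 25 days; Chloe alone: 75/2 days.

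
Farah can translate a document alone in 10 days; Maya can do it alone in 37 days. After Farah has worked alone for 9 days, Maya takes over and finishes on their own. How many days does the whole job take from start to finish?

In 9 days Farah does 9/10 of the job, leaving 1/10.
Maya works at 1/37 per day, so finishing takes 1/10 ÷ 1/37 = 37/10 days.
Total time = 9 + 37/10 = 127/10 days.

127/10 days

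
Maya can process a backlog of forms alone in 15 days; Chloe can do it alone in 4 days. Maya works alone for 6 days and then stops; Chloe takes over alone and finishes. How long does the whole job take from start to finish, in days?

42/5 days

In 6 days Maya does 6/15 = 2/5 of the job, leaving 3/5.
Chloe works at 1/4 per day, so finishing takes 3/5 ÷ 1/4 = 12/5 days.
Total time = 6 + 12/5 = 42/5 days.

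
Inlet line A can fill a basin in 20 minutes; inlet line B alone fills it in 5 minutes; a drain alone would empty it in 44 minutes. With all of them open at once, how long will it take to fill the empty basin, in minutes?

22/5 minutes

Net rate = 1/20 + 1/5 − 1/44 = (11 + 44 − 5)/220 = 50/220 = 5/22 per minute.
Filling time = 1 ÷ (5/22) = 22/5 minutes.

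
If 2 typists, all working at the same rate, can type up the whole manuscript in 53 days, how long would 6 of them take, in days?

53/3 days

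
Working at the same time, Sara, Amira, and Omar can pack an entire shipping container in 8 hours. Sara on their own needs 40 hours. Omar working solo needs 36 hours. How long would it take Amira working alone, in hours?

180/13 hours

Combined rate is 1/8 per hour.
Known contribution: 1/40 + 1/36 = (9 + 10)/360 = 19/360 per hour.
So Amira's rate is 1/8 − 19/360 = 13/180, meaning 180/13 hours alone.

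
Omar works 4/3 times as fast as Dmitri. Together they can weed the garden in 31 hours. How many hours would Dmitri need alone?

217/3 hours

Let Dmitri's rate be r; then Omar's rate is (4/3)r, so together (4/3 + 1)r = (7/3)r = 1/31.
Thus r = 3/217 per hour.
Dmitri alone: 217/3 hours; Omar alone: 217/4 hours.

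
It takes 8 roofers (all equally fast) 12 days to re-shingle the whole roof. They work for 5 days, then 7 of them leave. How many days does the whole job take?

One roofer does 1/96 of the job per day.
After 5 days with 8 roofers, 5/12 is done (7/12 left).
With 1 roofer the rate is 1/96, so the rest takes 7/12 ÷ 1/96 = 56 days.
Total = 5 + 56 = 61 days.

61 days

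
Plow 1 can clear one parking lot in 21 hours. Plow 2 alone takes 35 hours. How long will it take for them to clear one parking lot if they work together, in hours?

105/8 hours

With two workers the combined time is the product over the sum: 21·35/(21+35) = 735/56 = 105/8 hours.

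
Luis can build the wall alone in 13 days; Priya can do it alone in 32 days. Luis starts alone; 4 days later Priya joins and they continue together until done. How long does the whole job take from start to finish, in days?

In 4 days Luis does 4/13 of the job, leaving 9/13.
Luis and Priya together work at 45/416 per day, so finishing takes 9/13 ÷ 45/416 = 32/5 days.
Total time = 4 + 32/5 = 52/5 days.

52/5 days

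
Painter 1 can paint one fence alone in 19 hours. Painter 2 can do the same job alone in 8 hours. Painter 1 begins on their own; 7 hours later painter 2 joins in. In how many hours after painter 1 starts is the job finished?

In the first 7 hours painter 1 alone does 7/19 of the job, leaving 12/19.
Once everyone is working, combined rate: 1/19 + 1/8 = (8 + 19)/152 = 27/152 per hour.
Remaining 12/19 at 27/152 per hour takes 32/9 hours.
Total from the start = 7 + 32/9 = 95/9 hours.

95/9 hours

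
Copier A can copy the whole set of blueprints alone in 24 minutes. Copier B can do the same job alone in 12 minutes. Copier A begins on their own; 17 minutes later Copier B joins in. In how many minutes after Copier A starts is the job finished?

In the first 17 minutes Copier A alone does 17/24 of the job, leaving 7/24.
Once everyone is working, combined rate: 1/24 + 1/12 = (1 + 2)/24 = 3/24 = 1/8 per minute.
Remaining 7/24 at 1/8 per minute takes 7/3 minutes.
Total from the start = 17 + 7/3 = 58/3 minutes.

58/3 minutes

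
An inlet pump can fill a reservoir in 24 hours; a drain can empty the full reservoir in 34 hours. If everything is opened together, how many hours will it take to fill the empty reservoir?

408/5 hours

Net rate = 1/24 − 1/34 = (17 − 12)/408 = 5/408 per hour.
Filling time = 1 ÷ (5/408) = 408/5 hours.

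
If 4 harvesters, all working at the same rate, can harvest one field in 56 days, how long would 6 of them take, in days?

112/3 days

Total work is 4·56 = 224 harvester-days.
With 6 harvesters: 224/6 = 112/3 days.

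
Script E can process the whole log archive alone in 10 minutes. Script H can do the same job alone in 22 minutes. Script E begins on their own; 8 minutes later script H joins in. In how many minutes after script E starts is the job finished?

In the first 8 minutes script E alone does 8/10 = 4/5 of the job, leaving 1/5.
Once everyone is working, combined rate: 1/10 + 1/22 = (11 + 5)/110 = 16/110 = 8/55 per minute.
Remaining 1/5 at 8/55 per minute takes 11/8 minutes.
Total from the start = 8 + 11/8 = 75/8 minutes.

75/8 minutes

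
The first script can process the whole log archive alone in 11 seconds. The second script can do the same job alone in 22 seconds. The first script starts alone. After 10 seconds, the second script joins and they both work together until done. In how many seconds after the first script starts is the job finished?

32/3 seconds

In the first 10 seconds the first script alone does 10/11 of the job, leaving 1/11.
Once everyone is working, combined rate: 1/11 + 1/22 = (2 + 1)/22 = 3/22 per second.
Remaining 1/11 at 3/22 per second takes 2/3 seconds.
Total from the start = 10 + 2/3 = 32/3 seconds.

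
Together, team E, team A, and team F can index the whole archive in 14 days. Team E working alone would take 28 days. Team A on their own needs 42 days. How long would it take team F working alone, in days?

Combined rate is 1/14 per day.
Known contribution: 1/28 + 1/42 = (3 + 2)/84 = 5/84 per day.
So team F's rate is 1/14 − 5/84 = 1/84, meaning 84 days alone.

84 days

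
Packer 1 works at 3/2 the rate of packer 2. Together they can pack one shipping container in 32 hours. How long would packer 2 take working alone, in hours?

80 hours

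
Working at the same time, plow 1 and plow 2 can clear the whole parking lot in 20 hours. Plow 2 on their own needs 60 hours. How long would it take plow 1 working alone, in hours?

30 hours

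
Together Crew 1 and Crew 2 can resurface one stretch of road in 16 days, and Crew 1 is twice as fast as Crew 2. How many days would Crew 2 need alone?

Let Crew 2's rate be r; then Crew 1's rate is 2r, so together (2 + 1)r = 3r = 1/16.
Thus r = 1/48 per day.
Crew 2 alone: 48 days; Crew 1 alone: 24 days.

48 days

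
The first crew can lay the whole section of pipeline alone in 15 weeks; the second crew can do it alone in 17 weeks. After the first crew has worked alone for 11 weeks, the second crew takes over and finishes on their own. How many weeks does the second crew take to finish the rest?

68/15 weeks

In 11 weeks the first crew does 11/15 of the job, leaving 4/15.
The second crew works at 1/17 per week, so finishing takes 4/15 ÷ 1/17 = 68/15 weeks.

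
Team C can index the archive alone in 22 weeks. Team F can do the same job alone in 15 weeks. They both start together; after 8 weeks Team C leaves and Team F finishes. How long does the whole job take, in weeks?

In the first 8 weeks the combined rate is 37/330, so 148/165 of the job is done, leaving 17/165.
After Team C leaves the rate is 1/15 per week; the remaining 17/165 takes 17/11 weeks.
Total = 8 + 17/11 = 105/11 weeks.

105/11 weeks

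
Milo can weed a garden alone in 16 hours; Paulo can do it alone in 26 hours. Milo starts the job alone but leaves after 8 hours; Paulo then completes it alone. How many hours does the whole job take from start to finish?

21 hours

In 8 hours Milo does 8/16 = 1/2 of the job, leaving 1/2.
Paulo works at 1/26 per hour, so finishing takes 1/2 ÷ 1/26 = 13 hours.
Total time = 8 + 13 = 21 hours.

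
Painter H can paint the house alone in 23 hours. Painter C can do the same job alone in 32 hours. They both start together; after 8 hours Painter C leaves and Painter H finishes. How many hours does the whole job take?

In the first 8 hours the combined rate is 55/736, so 55/92 of the job is done, leaving 37/92.
After Painter C leaves the rate is 1/23 per hour; the remaining 37/92 takes 37/4 hours.
Total = 8 + 37/4 = 69/4 hours.

69/4 hours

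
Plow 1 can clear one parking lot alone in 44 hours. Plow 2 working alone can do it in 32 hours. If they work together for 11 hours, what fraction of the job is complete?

19/32

Combined rate: 1/44 + 1/32 = (8 + 11)/352 = 19/352 per hour.
In 11 hours they complete 11·19/352 = 19/32 of the job.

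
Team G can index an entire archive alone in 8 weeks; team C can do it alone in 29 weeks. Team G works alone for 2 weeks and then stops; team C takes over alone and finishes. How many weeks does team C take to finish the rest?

87/4 weeks

In 2 weeks team G does 2/8 = 1/4 of the job, leaving 3/4.
Team C works at 1/29 per week, so finishing takes 3/4 ÷ 1/29 = 87/4 weeks.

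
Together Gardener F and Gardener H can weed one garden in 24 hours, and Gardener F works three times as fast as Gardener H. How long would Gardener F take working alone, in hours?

32 hours

Let Gardener H's rate be r; then Gardener F's rate is 3r, so together (3 + 1)r = 4r = 1/24.
Thus r = 1/96 per hour.
Gardener H alone: 96 hours; Gardener F alone: 32 hours.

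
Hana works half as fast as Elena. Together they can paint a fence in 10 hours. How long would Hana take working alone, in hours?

30 hours

Let Elena's rate be r; then Hana's rate is (1/2)r, so together (1/2 + 1)r = (3/2)r = 1/10.
Thus r = 1/15 per hour.
Elena alone: 15 hours; Hana alone: 30 hours.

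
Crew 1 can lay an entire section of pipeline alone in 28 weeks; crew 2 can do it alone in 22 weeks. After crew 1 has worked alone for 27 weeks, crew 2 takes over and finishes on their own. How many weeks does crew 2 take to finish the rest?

11/14 weeks

In 27 weeks crew 1 does 27/28 of the job, leaving 1/28.
Crew 2 works at 1/22 per week, so finishing takes 1/28 ÷ 1/22 = 11/14 weeks.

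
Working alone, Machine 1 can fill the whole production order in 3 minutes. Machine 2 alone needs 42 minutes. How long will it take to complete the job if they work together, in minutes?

Combined rate: 1/3 + 1/42 = (14 + 1)/42 = 15/42 = 5/14 per minute.
Time = 1 ÷ (5/14) = 14/5 minutes.

14/5 minutes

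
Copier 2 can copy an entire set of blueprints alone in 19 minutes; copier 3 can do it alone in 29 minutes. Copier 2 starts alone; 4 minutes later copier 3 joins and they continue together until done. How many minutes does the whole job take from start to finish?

In 4 minutes copier 2 does 4/19 of the job, leaving 15/19.
Copier 2 and copier 3 together work at 48/551 per minute, so finishing takes 15/19 ÷ 48/551 = 145/16 minutes.
Total time = 4 + 145/16 = 209/16 minutes.

209/16 minutes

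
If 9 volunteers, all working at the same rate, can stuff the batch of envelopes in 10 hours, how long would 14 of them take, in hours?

Total work is 9·10 = 90 volunteer-hours.
With 14 volunteers: 90/14 = 45/7 hours.

45/7 hours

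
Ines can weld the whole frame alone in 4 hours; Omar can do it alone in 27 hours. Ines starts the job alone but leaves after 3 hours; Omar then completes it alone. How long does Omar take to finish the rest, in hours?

27/4 hours

In 3 hours Ines does 3/4 of the job, leaving 1/4.
Omar works at 1/27 per hour, so finishing takes 1/4 ÷ 1/27 = 27/4 hours.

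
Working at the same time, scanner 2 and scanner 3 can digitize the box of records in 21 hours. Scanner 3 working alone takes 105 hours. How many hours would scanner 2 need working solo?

105/4 hours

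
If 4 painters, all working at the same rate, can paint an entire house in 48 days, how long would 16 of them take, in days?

12 days

Total work is 4·48 = 192 painter-days.
With 16 painters: 192/16 = 12 days.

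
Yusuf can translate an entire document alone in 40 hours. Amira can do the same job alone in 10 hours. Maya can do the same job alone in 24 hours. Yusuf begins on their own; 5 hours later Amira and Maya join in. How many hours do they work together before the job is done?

21/4 hours

In the first 5 hours Yusuf alone does 5/40 = 1/8 of the job, leaving 7/8.
Once everyone is working, combined rate: 1/40 + 1/10 + 1/24 = (3 + 12 + 5)/120 = 20/120 = 1/6 per hour.
Remaining 7/8 at 1/6 per hour takes 21/4 hours.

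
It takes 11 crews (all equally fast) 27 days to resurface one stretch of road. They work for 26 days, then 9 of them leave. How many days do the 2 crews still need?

11/2 days

One crew does 1/297 of the job per day.
After 26 days with 11 crews, 26/27 is done (1/27 left).
With 2 crews the rate is 2/297, so the rest takes 1/27 ÷ 2/297 = 11/2 days.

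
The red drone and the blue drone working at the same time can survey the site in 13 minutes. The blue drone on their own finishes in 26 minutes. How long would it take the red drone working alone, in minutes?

26 minutes

Combined rate is 1/13 per minute.
Known contribution: 1/26 per minute.
So the red drone's rate is 1/13 − 1/26 = 1/26, meaning 26 minutes alone.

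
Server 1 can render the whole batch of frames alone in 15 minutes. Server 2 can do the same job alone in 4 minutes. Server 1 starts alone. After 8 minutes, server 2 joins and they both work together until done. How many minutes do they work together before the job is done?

In the first 8 minutes server 1 alone does 8/15 of the job, leaving 7/15.
Once everyone is working, combined rate: 1/15 + 1/4 = (4 + 15)/60 = 19/60 per minute.
Remaining 7/15 at 19/60 per minute takes 28/19 minutes.

28/19 minutes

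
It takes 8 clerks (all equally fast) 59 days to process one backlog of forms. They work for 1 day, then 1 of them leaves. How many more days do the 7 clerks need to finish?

464/7 days

One clerk does 1/472 of the job per day.
After 1 day with 8 clerks, 1/59 is done (58/59 left).
With 7 clerks the rate is 7/472, so the rest takes 58/59 ÷ 7/472 = 464/7 days.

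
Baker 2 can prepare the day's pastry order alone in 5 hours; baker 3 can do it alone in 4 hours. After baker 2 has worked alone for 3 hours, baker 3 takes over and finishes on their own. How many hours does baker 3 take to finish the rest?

In 3 hours baker 2 does 3/5 of the job, leaving 2/5.
Baker 3 works at 1/4 per hour, so finishing takes 2/5 ÷ 1/4 = 8/5 hours.

8/5 hours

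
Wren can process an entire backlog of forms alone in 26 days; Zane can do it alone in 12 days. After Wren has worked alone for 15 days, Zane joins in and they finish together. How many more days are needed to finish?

In 15 days Wren does 15/26 of the job, leaving 11/26.
Wren and Zane together work at 19/156 per day, so finishing takes 11/26 ÷ 19/156 = 66/19 days.

66/19 days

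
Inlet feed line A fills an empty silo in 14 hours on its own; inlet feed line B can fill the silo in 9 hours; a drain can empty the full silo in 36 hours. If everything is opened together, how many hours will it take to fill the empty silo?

84/13 hours

Net rate = 1/14 + 1/9 − 1/36 = (18 + 28 − 7)/252 = 39/252 = 13/84 per hour.
Filling time = 1 ÷ (13/84) = 84/13 hours.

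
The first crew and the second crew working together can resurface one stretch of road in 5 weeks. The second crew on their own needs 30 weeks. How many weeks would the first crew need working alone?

6 weeks

Combined rate is 1/5 per week.
Known contribution: 1/30 per week.
So the first crew's rate is 1/5 − 1/30 = 1/6, meaning 6 weeks alone.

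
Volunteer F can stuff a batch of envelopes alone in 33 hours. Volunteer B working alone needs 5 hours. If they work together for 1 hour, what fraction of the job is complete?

Combined rate: 1/33 + 1/5 = (5 + 33)/165 = 38/165 per hour.
In 1 hour they complete 1·38/165 = 38/165 of the job.

38/165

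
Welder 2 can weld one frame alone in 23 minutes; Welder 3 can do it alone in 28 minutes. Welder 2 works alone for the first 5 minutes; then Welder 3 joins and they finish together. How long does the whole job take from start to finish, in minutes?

In 5 minutes Welder 2 does 5/23 of the job, leaving 18/23.
Welder 2 and Welder 3 together work at 51/644 per minute, so finishing takes 18/23 ÷ 51/644 = 168/17 minutes.
Total time = 5 + 168/17 = 253/17 minutes.

253/17 minutes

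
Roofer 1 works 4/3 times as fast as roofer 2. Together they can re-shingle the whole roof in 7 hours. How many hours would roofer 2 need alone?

49/3 hours

Let roofer 2's rate be r; then roofer 1's rate is (4/3)r, so together (4/3 + 1)r = (7/3)r = 1/7.
Thus r = 3/49 per hour.
Roofer 2 alone: 49/3 hours; roofer 1 alone: 49/4 hours.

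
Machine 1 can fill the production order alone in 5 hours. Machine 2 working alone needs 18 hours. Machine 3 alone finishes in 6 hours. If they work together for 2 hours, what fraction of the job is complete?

Combined rate: 1/5 + 1/18 + 1/6 = (18 + 5 + 15)/90 = 38/90 = 19/45 per hour.
In 2 hours they complete 2·19/45 = 38/45 of the job.

38/45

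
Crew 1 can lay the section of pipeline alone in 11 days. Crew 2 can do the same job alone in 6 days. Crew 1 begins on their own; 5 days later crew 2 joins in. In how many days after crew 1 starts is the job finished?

121/17 days

In the first 5 days crew 1 alone does 5/11 of the job, leaving 6/11.
Once everyone is working, combined rate: 1/11 + 1/6 = (6 + 11)/66 = 17/66 per day.
Remaining 6/11 at 17/66 per day takes 36/17 days.
Total from the start = 5 + 36/17 = 121/17 days.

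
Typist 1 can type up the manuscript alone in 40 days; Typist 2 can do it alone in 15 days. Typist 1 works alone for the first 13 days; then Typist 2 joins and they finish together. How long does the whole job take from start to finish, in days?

224/11 days

In 13 days Typist 1 does 13/40 of the job, leaving 27/40.
Typist 1 and Typist 2 together work at 11/120 per day, so finishing takes 27/40 ÷ 11/120 = 81/11 days.
Total time = 13 + 81/11 = 224/11 days.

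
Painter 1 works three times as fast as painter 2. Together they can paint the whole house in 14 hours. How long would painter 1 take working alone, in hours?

56/3 hours

Let painter 2's rate be r; then painter 1's rate is 3r, so together (3 + 1)r = 4r = 1/14.
Thus r = 1/56 per hour.
Painter 2 alone: 56 hours; painter 1 alone: 56/3 hours.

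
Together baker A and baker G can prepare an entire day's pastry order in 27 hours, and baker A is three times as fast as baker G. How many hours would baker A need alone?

Let baker G's rate be r; then baker A's rate is 3r, so together (3 + 1)r = 4r = 1/27.
Thus r = 1/108 per hour.
Baker G alone: 108 hours; baker A alone: 36 hours.

36 hours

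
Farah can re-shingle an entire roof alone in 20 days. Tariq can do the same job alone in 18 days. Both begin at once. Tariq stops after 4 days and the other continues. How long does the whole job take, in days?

140/9 days

In the first 4 days the combined rate is 19/180, so 19/45 of the job is done, leaving 26/45.
After Tariq leaves the rate is 1/20 per day; the remaining 26/45 takes 104/9 days.
Total = 4 + 104/9 = 140/9 days.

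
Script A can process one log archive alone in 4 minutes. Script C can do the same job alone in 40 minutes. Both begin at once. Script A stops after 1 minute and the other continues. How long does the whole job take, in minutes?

In the first 1 minute the combined rate is 11/40, so 11/40 of the job is done, leaving 29/40.
After script A leaves the rate is 1/40 per minute; the remaining 29/40 takes 29 minutes.
Total = 1 + 29 = 30 minutes.

30 minutes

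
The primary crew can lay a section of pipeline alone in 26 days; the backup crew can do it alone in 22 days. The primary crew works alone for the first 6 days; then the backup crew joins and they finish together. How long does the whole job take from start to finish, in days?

In 6 days the primary crew does 6/26 = 3/13 of the job, leaving 10/13.
The primary crew and the backup crew together work at 12/143 per day, so finishing takes 10/13 ÷ 12/143 = 55/6 days.
Total time = 6 + 55/6 = 91/6 days.

91/6 days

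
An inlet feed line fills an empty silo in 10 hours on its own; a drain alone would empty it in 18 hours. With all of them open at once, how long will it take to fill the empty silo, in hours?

45/2 hours

Net rate = 1/10 − 1/18 = (9 − 5)/90 = 4/90 = 2/45 per hour.
Filling time = 1 ÷ (2/45) = 45/2 hours.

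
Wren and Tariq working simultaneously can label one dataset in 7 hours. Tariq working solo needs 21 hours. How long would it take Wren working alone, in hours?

Combined rate is 1/7 per hour.
Known contribution: 1/21 per hour.
So Wren's rate is 1/7 − 1/21 = 2/21, meaning 21/2 hours alone.

21/2 hours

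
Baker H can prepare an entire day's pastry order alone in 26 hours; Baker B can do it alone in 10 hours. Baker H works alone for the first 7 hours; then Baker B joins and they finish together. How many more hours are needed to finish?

In 7 hours Baker H does 7/26 of the job, leaving 19/26.
Baker H and Baker B together work at 9/65 per hour, so finishing takes 19/26 ÷ 9/65 = 95/18 hours.

95/18 hours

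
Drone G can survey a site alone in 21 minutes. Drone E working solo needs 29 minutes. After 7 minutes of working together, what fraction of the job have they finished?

50/87

Combined rate: 1/21 + 1/29 = (29 + 21)/609 = 50/609 per minute.
In 7 minutes they complete 7·50/609 = 50/87 of the job.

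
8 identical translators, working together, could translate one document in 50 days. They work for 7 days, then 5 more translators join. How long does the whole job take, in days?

435/13 days

One translator does 1/400 of the job per day.
After 7 days with 8 translators, 7/50 is done (43/50 left).
With 13 translators the rate is 13/400, so the rest takes 43/50 ÷ 13/400 = 344/13 days.
Total = 7 + 344/13 = 435/13 days.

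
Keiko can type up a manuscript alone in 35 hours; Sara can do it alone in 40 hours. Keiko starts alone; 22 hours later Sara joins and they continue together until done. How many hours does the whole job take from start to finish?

434/15 hours

In 22 hours Keiko does 22/35 of the job, leaving 13/35.
Keiko and Sara together work at 3/56 per hour, so finishing takes 13/35 ÷ 3/56 = 104/15 hours.
Total time = 22 + 104/15 = 434/15 hours.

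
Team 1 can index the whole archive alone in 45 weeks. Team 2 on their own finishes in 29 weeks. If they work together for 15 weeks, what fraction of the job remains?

Combined rate: 1/45 + 1/29 = (29 + 45)/1305 = 74/1305 per week.
In 15 weeks they complete 15·74/1305 = 74/87 of the job.
So 13/87 remains.

13/87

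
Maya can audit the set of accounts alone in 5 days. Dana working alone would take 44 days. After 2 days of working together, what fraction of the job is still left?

Combined rate: 1/5 + 1/44 = (44 + 5)/220 = 49/220 per day.
In 2 days they complete 2·49/220 = 49/110 of the job.
So 61/110 remains.

61/110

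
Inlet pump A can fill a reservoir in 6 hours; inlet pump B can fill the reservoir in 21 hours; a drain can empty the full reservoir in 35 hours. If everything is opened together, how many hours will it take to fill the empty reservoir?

Net rate = 1/6 + 1/21 − 1/35 = (35 + 10 − 6)/210 = 39/210 = 13/70 per hour.
Filling time = 1 ÷ (13/70) = 70/13 hours.

70/13 hours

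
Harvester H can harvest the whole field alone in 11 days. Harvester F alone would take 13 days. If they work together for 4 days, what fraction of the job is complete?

96/143

Combined rate: 1/11 + 1/13 = (13 + 11)/143 = 24/143 per day.
In 4 days they complete 4·24/143 = 96/143 of the job.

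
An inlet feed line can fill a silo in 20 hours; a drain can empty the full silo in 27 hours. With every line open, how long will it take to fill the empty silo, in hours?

540/7 hours

Net rate = 1/20 − 1/27 = (27 − 20)/540 = 7/540 per hour.
Filling time = 1 ÷ (7/540) = 540/7 hours.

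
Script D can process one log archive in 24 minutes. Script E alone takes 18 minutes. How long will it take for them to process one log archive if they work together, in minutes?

72/7 minutes

With two workers the combined time is the product over the sum: 24·18/(24+18) = 432/42 = 72/7 minutes.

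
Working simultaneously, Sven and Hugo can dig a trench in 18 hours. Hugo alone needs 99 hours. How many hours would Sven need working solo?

22 hours

Combined rate is 1/18 per hour.
Known contribution: 1/99 per hour.
So Sven's rate is 1/18 − 1/99 = 1/22, meaning 22 hours alone.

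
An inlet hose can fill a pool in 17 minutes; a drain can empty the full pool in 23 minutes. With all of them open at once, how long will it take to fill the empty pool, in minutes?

391/6 minutes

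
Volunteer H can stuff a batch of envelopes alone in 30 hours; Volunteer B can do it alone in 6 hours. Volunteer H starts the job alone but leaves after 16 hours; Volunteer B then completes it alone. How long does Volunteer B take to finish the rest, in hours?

In 16 hours Volunteer H does 16/30 = 8/15 of the job, leaving 7/15.
Volunteer B works at 1/6 per hour, so finishing takes 7/15 ÷ 1/6 = 14/5 hours.

14/5 hours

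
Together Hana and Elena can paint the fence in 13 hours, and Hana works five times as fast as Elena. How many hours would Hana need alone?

78/5 hours

Let Elena's rate be r; then Hana's rate is 5r, so together (5 + 1)r = 6r = 1/13.
Thus r = 1/78 per hour.
Elena alone: 78 hours; Hana alone: 78/5 hours.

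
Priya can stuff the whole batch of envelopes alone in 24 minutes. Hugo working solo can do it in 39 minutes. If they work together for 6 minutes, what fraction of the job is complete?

21/52

Combined rate: 1/24 + 1/39 = (13 + 8)/312 = 21/312 = 7/104 per minute.
In 6 minutes they complete 6·7/104 = 21/52 of the job.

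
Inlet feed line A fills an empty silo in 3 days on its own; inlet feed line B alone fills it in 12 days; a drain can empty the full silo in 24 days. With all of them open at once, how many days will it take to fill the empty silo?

Net rate = 1/3 + 1/12 − 1/24 = (8 + 2 − 1)/24 = 9/24 = 3/8 per day.
Filling time = 1 ÷ (3/8) = 8/3 days.

8/3 days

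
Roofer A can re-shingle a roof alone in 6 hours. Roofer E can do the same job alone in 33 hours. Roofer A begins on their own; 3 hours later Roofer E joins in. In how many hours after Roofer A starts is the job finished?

In the first 3 hours Roofer A alone does 3/6 = 1/2 of the job, leaving 1/2.
Once everyone is working, combined rate: 1/6 + 1/33 = (11 + 2)/66 = 13/66 per hour.
Remaining 1/2 at 13/66 per hour takes 33/13 hours.
Total from the start = 3 + 33/13 = 72/13 hours.

72/13 hours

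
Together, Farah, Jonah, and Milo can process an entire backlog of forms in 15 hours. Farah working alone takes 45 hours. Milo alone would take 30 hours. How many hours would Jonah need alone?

Combined rate is 1/15 per hour.
Known contribution: 1/45 + 1/30 = (2 + 3)/90 = 5/90 = 1/18 per hour.
So Jonah's rate is 1/15 − 1/18 = 1/90, meaning 90 hours alone.

90 hours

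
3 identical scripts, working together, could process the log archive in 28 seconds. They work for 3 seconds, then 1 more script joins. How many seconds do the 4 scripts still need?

75/4 seconds

One script does 1/84 of the job per second.
After 3 seconds with 3 scripts, 3/28 is done (25/28 left).
With 4 scripts the rate is 4/84 = 1/21, so the rest takes 25/28 ÷ 1/21 = 75/4 seconds.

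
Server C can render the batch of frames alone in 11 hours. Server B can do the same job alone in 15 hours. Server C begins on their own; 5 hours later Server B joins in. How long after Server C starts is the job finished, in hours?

In the first 5 hours Server C alone does 5/11 of the job, leaving 6/11.
Once everyone is working, combined rate: 1/11 + 1/15 = (15 + 11)/165 = 26/165 per hour.
Remaining 6/11 at 26/165 per hour takes 45/13 hours.
Total from the start = 5 + 45/13 = 110/13 hours.

110/13 hours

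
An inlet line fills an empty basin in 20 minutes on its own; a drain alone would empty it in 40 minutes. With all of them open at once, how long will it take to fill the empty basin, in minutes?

40 minutes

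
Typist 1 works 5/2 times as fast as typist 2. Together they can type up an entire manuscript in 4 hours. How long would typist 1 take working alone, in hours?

28/5 hours

Let typist 2's rate be r; then typist 1's rate is (5/2)r, so together (5/2 + 1)r = (7/2)r = 1/4.
Thus r = 1/14 per hour.
Typist 2 alone: 14 hours; typist 1 alone: 28/5 hours.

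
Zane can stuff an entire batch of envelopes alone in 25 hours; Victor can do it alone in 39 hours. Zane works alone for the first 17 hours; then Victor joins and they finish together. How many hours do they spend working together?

39/8 hours

In 17 hours Zane does 17/25 of the job, leaving 8/25.
Zane and Victor together work at 64/975 per hour, so finishing takes 8/25 ÷ 64/975 = 39/8 hours.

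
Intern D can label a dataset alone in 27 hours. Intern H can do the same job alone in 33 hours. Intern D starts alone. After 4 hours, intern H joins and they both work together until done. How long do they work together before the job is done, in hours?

In the first 4 hours intern D alone does 4/27 of the job, leaving 23/27.
Once everyone is working, combined rate: 1/27 + 1/33 = (11 + 9)/297 = 20/297 per hour.
Remaining 23/27 at 20/297 per hour takes 253/20 hours.

253/20 hours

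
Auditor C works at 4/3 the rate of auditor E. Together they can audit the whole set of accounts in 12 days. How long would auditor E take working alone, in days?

28 days

Let auditor E's rate be r; then auditor C's rate is (4/3)r, so together (4/3 + 1)r = (7/3)r = 1/12.
Thus r = 1/28 per day.
Auditor E alone: 28 days; auditor C alone: 21 days.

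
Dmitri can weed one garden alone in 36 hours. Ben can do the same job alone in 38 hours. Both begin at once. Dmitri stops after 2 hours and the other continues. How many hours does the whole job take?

In the first 2 hours the combined rate is 37/684, so 37/342 of the job is done, leaving 305/342.
After Dmitri leaves the rate is 1/38 per hour; the remaining 305/342 takes 305/9 hours.
Total = 2 + 305/9 = 323/9 hours.

323/9 hours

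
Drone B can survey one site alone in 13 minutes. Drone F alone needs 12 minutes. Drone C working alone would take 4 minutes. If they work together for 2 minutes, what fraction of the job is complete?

32/39

Combined rate: 1/13 + 1/12 + 1/4 = (12 + 13 + 39)/156 = 64/156 = 16/39 per minute.
In 2 minutes they complete 2·16/39 = 32/39 of the job.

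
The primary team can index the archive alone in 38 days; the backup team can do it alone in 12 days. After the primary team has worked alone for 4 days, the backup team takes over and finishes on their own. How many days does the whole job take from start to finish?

280/19 days

In 4 days the primary team does 4/38 = 2/19 of the job, leaving 17/19.
The backup team works at 1/12 per day, so finishing takes 17/19 ÷ 1/12 = 204/19 days.
Total time = 4 + 204/19 = 280/19 days.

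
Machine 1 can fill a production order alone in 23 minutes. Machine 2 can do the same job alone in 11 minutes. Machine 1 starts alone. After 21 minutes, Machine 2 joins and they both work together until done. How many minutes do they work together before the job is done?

11/17 minutes

In the first 21 minutes Machine 1 alone does 21/23 of the job, leaving 2/23.
Once everyone is working, combined rate: 1/23 + 1/11 = (11 + 23)/253 = 34/253 per minute.
Remaining 2/23 at 34/253 per minute takes 11/17 minutes.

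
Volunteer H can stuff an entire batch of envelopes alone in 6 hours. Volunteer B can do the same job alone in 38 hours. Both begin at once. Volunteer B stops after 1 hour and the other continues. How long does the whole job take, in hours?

111/19 hours

In the first 1 hour the combined rate is 11/57, so 11/57 of the job is done, leaving 46/57.
After Volunteer B leaves the rate is 1/6 per hour; the remaining 46/57 takes 92/19 hours.
Total = 1 + 92/19 = 111/19 hours.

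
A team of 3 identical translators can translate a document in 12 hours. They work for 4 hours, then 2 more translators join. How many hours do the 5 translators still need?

One translator does 1/36 of the job per hour.
After 4 hours with 3 translators, 1/3 is done (2/3 left).
With 5 translators the rate is 5/36, so the rest takes 2/3 ÷ 5/36 = 24/5 hours.

24/5 hours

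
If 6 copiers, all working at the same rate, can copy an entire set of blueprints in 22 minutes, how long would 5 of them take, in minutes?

132/5 minutes

Total work is 6·22 = 132 copier-minutes.
With 5 copiers: 132/5 minutes.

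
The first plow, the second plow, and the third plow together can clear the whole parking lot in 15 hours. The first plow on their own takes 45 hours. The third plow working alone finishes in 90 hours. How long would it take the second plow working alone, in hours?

30 hours

Combined rate is 1/15 per hour.
Known contribution: 1/45 + 1/90 = (2 + 1)/90 = 3/90 = 1/30 per hour.
So the second plow's rate is 1/15 − 1/30 = 1/30, meaning 30 hours alone.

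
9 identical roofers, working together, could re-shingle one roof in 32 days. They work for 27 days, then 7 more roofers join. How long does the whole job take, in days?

One roofer does 1/288 of the job per day.
After 27 days with 9 roofers, 27/32 is done (5/32 left).
With 16 roofers the rate is 16/288 = 1/18, so the rest takes 5/32 ÷ 1/18 = 45/16 days.
Total = 27 + 45/16 = 477/16 days.

477/16 days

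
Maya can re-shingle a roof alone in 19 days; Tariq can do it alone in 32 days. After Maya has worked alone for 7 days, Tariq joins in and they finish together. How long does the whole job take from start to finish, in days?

In 7 days Maya does 7/19 of the job, leaving 12/19.
Maya and Tariq together work at 51/608 per day, so finishing takes 12/19 ÷ 51/608 = 128/17 days.
Total time = 7 + 128/17 = 247/17 days.

247/17 days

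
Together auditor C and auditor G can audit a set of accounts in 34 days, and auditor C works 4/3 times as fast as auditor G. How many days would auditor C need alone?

Let auditor G's rate be r; then auditor C's rate is (4/3)r, so together (4/3 + 1)r = (7/3)r = 1/34.
Thus r = 3/238 per day.
Auditor G alone: 238/3 days; auditor C alone: 119/2 days.

119/2 days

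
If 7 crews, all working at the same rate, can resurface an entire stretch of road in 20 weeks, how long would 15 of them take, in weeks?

28/3 weeks

Total work is 7·20 = 140 crew-weeks.
With 15 crews: 140/15 = 28/3 weeks.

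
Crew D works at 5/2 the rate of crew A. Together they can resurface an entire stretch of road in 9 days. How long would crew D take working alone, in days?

63/5 days

Let crew A's rate be r; then crew D's rate is (5/2)r, so together (5/2 + 1)r = (7/2)r = 1/9.
Thus r = 2/63 per day.
Crew A alone: 63/2 days; crew D alone: 63/5 days.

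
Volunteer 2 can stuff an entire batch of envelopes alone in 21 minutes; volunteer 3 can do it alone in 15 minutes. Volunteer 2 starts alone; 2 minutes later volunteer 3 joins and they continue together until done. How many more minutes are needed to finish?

95/12 minutes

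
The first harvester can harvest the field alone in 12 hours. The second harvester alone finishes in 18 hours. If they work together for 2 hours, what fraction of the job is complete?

Combined rate: 1/12 + 1/18 = (3 + 2)/36 = 5/36 per hour.
In 2 hours they complete 2·5/36 = 5/18 of the job.

5/18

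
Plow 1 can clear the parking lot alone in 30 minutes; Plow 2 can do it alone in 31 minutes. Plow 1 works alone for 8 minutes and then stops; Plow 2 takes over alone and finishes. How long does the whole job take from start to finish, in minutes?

In 8 minutes Plow 1 does 8/30 = 4/15 of the job, leaving 11/15.
Plow 2 works at 1/31 per minute, so finishing takes 11/15 ÷ 1/31 = 341/15 minutes.
Total time = 8 + 341/15 = 461/15 minutes.

461/15 minutes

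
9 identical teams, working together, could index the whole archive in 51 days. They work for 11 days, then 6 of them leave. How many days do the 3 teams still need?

120 days

One team does 1/459 of the job per day.
After 11 days with 9 teams, 11/51 is done (40/51 left).
With 3 teams the rate is 3/459 = 1/153, so the rest takes 40/51 ÷ 1/153 = 120 days.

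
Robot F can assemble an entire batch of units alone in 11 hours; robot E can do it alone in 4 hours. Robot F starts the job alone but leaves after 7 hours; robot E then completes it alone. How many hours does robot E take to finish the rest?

16/11 hours

In 7 hours robot F does 7/11 of the job, leaving 4/11.
Robot E works at 1/4 per hour, so finishing takes 4/11 ÷ 1/4 = 16/11 hours.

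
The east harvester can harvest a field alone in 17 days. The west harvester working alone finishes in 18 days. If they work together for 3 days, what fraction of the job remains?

67/102

Combined rate: 1/17 + 1/18 = (18 + 17)/306 = 35/306 per day.
In 3 days they complete 3·35/306 = 35/102 of the job.
So 67/102 remains.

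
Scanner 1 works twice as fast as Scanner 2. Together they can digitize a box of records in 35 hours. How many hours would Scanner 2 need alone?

105 hours

Let Scanner 2's rate be r; then Scanner 1's rate is 2r, so together (2 + 1)r = 3r = 1/35.
Thus r = 1/105 per hour.
Scanner 2 alone: 105 hours; Scanner 1 alone: 105/2 hours.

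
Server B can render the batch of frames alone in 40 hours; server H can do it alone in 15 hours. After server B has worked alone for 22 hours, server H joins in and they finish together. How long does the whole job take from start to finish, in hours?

296/11 hours

In 22 hours server B does 22/40 = 11/20 of the job, leaving 9/20.
Server B and server H together work at 11/120 per hour, so finishing takes 9/20 ÷ 11/120 = 54/11 hours.
Total time = 22 + 54/11 = 296/11 hours.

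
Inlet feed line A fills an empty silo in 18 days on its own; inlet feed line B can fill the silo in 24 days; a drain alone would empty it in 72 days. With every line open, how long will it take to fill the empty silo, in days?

Net rate = 1/18 + 1/24 − 1/72 = (4 + 3 − 1)/72 = 6/72 = 1/12 per day.
Filling time = 1 ÷ (1/12) = 12 days.

12 days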